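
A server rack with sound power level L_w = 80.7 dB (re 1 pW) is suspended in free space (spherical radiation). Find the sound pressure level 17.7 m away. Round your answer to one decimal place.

44.7 dB

L_p = L_w − 10·log₁₀(4π·r²) with r = 17.7 m.
4π·r² = 3937 m², 10·log₁₀ of that is 35.952 dB.
L_p = 80.7 − 35.952 = 44.75 dB.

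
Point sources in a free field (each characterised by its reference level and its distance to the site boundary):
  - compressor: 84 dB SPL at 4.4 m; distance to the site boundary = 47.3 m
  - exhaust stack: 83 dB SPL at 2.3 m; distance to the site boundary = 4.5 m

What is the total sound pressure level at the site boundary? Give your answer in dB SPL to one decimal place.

Apply inverse-square spreading to bring every level to the receiver, then sum 10^(L/10).
compressor: 84 − 20·log₁₀(47.3/4.4) = 84 − 20.63 = 63.37 dB SPL.
exhaust stack: 83 − 20·log₁₀(4.5/2.3) = 83 − 5.83 = 77.17 dB SPL.
Σ 10^(L/10) = 5.430e+07 → L_total = 10·log₁₀(5.430e+07) = 77.35 dB SPL.

77.3 dB SPL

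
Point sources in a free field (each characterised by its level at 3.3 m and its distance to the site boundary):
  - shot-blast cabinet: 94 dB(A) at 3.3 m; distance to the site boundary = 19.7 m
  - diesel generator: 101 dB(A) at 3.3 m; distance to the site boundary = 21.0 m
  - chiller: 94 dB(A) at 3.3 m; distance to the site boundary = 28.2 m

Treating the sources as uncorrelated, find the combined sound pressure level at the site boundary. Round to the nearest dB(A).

86 dB(A)

Apply inverse-square spreading to bring every level to the receiver, then sum 10^(L/10).
shot-blast cabinet: 94 − 20·log₁₀(19.7/3.3) = 94 − 15.52 = 78.48 dB(A).
diesel generator: 101 − 20·log₁₀(21.0/3.3) = 101 − 16.07 = 84.93 dB(A).
chiller: 94 − 20·log₁₀(28.2/3.3) = 94 − 18.63 = 75.37 dB(A).
Σ 10^(L/10) = 4.158e+08 → L_total = 10·log₁₀(4.158e+08) = 86.19 dB(A).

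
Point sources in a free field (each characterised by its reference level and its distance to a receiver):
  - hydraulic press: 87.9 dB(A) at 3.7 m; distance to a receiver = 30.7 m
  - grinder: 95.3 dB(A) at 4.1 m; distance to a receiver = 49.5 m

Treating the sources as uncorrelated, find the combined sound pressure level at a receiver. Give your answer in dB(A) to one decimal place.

75.1 dB(A)

Propagate each source to the receiver with L = L_ref − 20·log₁₀(r/r_ref), then add intensities.
hydraulic press: 87.9 − 20·log₁₀(30.7/3.7) = 87.9 − 18.38 = 69.52 dB(A).
grinder: 95.3 − 20·log₁₀(49.5/4.1) = 95.3 − 21.64 = 73.66 dB(A).
Σ 10^(L/10) = 3.220e+07 → L_total = 10·log₁₀(3.220e+07) = 75.08 dB(A).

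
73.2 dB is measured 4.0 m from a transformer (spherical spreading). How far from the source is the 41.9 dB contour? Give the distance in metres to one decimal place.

146.9 m

For a point source L₁ − L₂ = 20·log₁₀(r₂/r₁), so r₂ = r₁·10^((L₁−L₂)/20).
r₂ = 4.0·10^((73.2−41.9)/20) = 4.0·10^(31.3/20) = 146.91 m.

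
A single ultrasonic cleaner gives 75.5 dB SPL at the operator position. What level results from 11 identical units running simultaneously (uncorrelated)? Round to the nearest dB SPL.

86 dB SPL

L_total = L₁ + 10·log₁₀ N for N identical incoherent sources.
L_total = 75.5 + 10·log₁₀(11) = 75.5 + 10.414 = 85.91 dB SPL.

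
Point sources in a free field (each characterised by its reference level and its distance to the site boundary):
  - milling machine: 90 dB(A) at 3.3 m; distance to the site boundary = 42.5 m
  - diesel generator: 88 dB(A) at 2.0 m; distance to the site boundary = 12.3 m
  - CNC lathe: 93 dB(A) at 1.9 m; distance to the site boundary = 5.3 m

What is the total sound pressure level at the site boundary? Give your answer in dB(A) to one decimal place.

First find each source's level at the receiver (point-source: −20·log₁₀(r/r_ref)), then combine on an intensity basis.
milling machine: 90 − 20·log₁₀(42.5/3.3) = 90 − 22.20 = 67.80 dB(A).
diesel generator: 88 − 20·log₁₀(12.3/2.0) = 88 − 15.78 = 72.22 dB(A).
CNC lathe: 93 − 20·log₁₀(5.3/1.9) = 93 − 8.91 = 84.09 dB(A).
Σ 10^(L/10) = 2.791e+08 → L_total = 10·log₁₀(2.791e+08) = 84.46 dB(A).

84.5 dB(A)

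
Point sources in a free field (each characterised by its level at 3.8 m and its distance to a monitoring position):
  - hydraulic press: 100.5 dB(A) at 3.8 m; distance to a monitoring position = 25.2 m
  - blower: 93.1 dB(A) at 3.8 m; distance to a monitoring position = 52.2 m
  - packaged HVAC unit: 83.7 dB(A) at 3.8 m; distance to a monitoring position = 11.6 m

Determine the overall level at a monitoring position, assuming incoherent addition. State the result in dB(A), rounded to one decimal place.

First find each source's level at the receiver (point-source: −20·log₁₀(r/r_ref)), then combine on an intensity basis.
hydraulic press: 100.5 − 20·log₁₀(25.2/3.8) = 100.5 − 16.43 = 84.07 dB(A).
blower: 93.1 − 20·log₁₀(52.2/3.8) = 93.1 − 22.76 = 70.34 dB(A).
packaged HVAC unit: 83.7 − 20·log₁₀(11.6/3.8) = 83.7 − 9.69 = 74.01 dB(A).
Σ 10^(L/10) = 2.911e+08 → L_total = 10·log₁₀(2.911e+08) = 84.64 dB(A).

84.6 dB(A)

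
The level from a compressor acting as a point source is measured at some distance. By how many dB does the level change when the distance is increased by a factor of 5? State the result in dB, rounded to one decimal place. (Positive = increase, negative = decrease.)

Point-source spreading: ΔL = −20·log₁₀(r₂/r₁).
ΔL = −20·log₁₀(5) = -13.98 dB.

-14.0 dB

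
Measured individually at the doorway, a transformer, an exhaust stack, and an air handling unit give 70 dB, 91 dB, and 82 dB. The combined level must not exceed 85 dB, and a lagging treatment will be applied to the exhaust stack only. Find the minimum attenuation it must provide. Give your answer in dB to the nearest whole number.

9 dB

Everything except the exhaust stack sums to 10^(70/10) + 10^(82/10) = 1.685e+08 in linear terms, 82.27 dB.
To meet 85 dB overall, the treated exhaust stack may contribute at most 10^(85/10) − 1.685e+08 = 1.477e+08, i.e. 81.69 dB.
So the exhaust stack must be reduced from 91 to 81.69 dB: IL = 9.31 dB.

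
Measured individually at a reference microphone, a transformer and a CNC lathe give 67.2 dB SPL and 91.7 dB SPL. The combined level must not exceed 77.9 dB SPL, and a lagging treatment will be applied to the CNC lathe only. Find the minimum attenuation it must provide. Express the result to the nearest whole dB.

The untreated sources together contribute 10^(67.2/10) = 5.248e+06, i.e. 67.20 dB SPL.
The limit corresponds to 10^(77.9/10) = 6.166e+07; subtracting the fixed part leaves 5.641e+07 for the CNC lathe, i.e. 77.51 dB SPL.
Required insertion loss = 91.7 − 77.51 = 14.19 dB.

14 dB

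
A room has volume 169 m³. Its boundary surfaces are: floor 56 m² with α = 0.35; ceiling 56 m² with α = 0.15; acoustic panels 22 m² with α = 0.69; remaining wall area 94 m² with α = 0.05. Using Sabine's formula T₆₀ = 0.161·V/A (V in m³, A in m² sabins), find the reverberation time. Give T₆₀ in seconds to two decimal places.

Summing Sᵢαᵢ: 56·0.35 + 56·0.15 + 22·0.69 + 94·0.05 = 47.88 m².
T₆₀ = 0.161 × 169 / 47.88 = 0.568 s.

0.57 s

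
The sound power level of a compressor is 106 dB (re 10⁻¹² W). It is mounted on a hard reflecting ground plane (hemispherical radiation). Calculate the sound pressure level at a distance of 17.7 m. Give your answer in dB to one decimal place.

L_p = L_w − 10·log₁₀(2π·r²) with r = 17.7 m.
2π·r² = 1968 m², 10·log₁₀ of that is 32.941 dB.
L_p = 106 − 32.941 = 73.06 dB.

73.1 dB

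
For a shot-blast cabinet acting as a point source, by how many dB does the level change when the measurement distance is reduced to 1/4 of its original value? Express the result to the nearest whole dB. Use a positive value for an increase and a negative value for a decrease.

+12 dB

With spherical spreading the level changes by −20·log₁₀(r₂/r₁).
ΔL = −20·log₁₀(0.25) = +12.04 dB.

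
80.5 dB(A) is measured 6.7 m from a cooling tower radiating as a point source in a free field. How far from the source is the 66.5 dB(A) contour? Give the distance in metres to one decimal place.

Point-source spreading drops the level by 20·log₁₀(r₂/r₁); inverting, r₂/r₁ = 10^(ΔL/20).
r₂ = 6.7·10^((80.5−66.5)/20) = 6.7·10^(14.0/20) = 33.58 m.

33.6 m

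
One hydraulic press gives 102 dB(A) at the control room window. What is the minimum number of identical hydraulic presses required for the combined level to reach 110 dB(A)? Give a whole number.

The shortfall is 110 − 102 = 8.0 dB, and N units add 10·log₁₀ N, so need 10·log₁₀ N ≥ 8.0.
N ≥ 10^(8.0/10) = 6.310, so N = 7.

7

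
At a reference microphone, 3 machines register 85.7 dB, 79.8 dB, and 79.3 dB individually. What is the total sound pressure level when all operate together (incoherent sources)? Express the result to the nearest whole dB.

Incoherent sources combine by intensity addition: L_total = 10·log₁₀(Σ 10^(L_i/10)).
Σ 10^(L/10) = 10^(85.7/10) + 10^(79.8/10) + 10^(79.3/10) = 5.521e+08.
L_total = 10·log₁₀(5.521e+08) = 87.42 dB.

87 dB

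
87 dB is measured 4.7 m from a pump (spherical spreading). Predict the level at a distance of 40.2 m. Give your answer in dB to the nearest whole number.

Point-source attenuation: ΔL = 20·log₁₀(r₂/r₁) = 20·log₁₀(40.2/4.7) = 18.643 dB.
L₂ = 87 − 20·log₁₀(40.2/4.7) = 87 − 18.643 = 68.36 dB.

68 dB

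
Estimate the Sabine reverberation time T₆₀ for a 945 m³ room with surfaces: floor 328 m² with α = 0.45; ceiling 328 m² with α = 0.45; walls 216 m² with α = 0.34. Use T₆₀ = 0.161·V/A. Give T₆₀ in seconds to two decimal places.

0.41 s

Total absorption A = 328·0.45 + 328·0.45 + 216·0.34 = 368.64 m² sabins.
T₆₀ = 0.161·V/A = 0.161·945/368.64 = 0.413 s.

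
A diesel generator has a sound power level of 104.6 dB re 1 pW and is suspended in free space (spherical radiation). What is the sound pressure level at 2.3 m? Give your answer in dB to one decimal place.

The power spreads over a sphere of area 4π·r², so L_p = L_w − 10·log₁₀(4π·r²).
4π·r² = 66.48 m², 10·log₁₀ of that is 18.227 dB.
L_p = 104.6 − 18.227 = 86.37 dB.

86.4 dB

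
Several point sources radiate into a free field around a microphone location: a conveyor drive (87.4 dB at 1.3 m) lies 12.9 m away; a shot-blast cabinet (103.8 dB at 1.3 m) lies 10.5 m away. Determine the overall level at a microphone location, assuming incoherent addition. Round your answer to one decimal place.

First find each source's level at the receiver (point-source: −20·log₁₀(r/r_ref)), then combine on an intensity basis.
conveyor drive: 87.4 − 20·log₁₀(12.9/1.3) = 87.4 − 19.93 = 67.47 dB.
shot-blast cabinet: 103.8 − 20·log₁₀(10.5/1.3) = 103.8 − 18.14 = 85.66 dB.
Σ 10^(L/10) = 3.733e+08 → L_total = 10·log₁₀(3.733e+08) = 85.72 dB.

85.7 dB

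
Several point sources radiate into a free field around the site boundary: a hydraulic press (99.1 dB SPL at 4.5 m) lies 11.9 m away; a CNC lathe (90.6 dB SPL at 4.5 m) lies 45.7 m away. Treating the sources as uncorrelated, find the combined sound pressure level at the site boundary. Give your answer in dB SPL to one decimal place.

90.7 dB SPL

Propagate each source to the receiver with L = L_ref − 20·log₁₀(r/r_ref), then add intensities.
hydraulic press: 99.1 − 20·log₁₀(11.9/4.5) = 99.1 − 8.45 = 90.65 dB SPL.
CNC lathe: 90.6 − 20·log₁₀(45.7/4.5) = 90.6 − 20.13 = 70.47 dB SPL.
Σ 10^(L/10) = 1.173e+09 → L_total = 10·log₁₀(1.173e+09) = 90.69 dB SPL.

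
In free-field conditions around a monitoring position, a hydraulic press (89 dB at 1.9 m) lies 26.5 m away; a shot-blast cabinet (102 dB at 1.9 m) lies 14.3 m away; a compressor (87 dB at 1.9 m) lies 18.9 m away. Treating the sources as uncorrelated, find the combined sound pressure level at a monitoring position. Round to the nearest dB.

85 dB

Apply inverse-square spreading to bring every level to the receiver, then sum 10^(L/10).
hydraulic press: 89 − 20·log₁₀(26.5/1.9) = 89 − 22.89 = 66.11 dB.
shot-blast cabinet: 102 − 20·log₁₀(14.3/1.9) = 102 − 17.53 = 84.47 dB.
compressor: 87 − 20·log₁₀(18.9/1.9) = 87 − 19.95 = 67.05 dB.
Σ 10^(L/10) = 2.889e+08 → L_total = 10·log₁₀(2.889e+08) = 84.61 dB.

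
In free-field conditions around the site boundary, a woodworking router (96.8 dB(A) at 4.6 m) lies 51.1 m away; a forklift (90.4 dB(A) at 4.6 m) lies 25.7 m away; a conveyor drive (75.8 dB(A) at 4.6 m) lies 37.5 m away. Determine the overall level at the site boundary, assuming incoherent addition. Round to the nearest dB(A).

Apply inverse-square spreading to bring every level to the receiver, then sum 10^(L/10).
woodworking router: 96.8 − 20·log₁₀(51.1/4.6) = 96.8 − 20.91 = 75.89 dB(A).
forklift: 90.4 − 20·log₁₀(25.7/4.6) = 90.4 − 14.94 = 75.46 dB(A).
conveyor drive: 75.8 − 20·log₁₀(37.5/4.6) = 75.8 − 18.23 = 57.57 dB(A).
Σ 10^(L/10) = 7.449e+07 → L_total = 10·log₁₀(7.449e+07) = 78.72 dB(A).

79 dB(A)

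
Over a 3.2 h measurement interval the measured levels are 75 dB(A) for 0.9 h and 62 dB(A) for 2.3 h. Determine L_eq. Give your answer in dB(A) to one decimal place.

70.0 dB(A)

L_eq = 10·log₁₀[(1/T)·Σ tᵢ·10^(Lᵢ/10)] with T = 3.2 h.
Σ tᵢ·10^(Lᵢ/10) = 0.9·10^(75/10) + 2.3·10^(62/10) = 3.211e+07.
L_eq = 10·log₁₀(3.211e+07/3.2) = 70.01 dB(A).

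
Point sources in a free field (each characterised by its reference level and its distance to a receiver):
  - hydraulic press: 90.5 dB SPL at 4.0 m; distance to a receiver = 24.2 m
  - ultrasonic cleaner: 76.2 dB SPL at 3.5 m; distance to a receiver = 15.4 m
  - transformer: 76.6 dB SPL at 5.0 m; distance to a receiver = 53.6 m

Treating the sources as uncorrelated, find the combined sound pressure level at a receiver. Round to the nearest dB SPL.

Propagate each source to the receiver with L = L_ref − 20·log₁₀(r/r_ref), then add intensities.
hydraulic press: 90.5 − 20·log₁₀(24.2/4.0) = 90.5 − 15.64 = 74.86 dB SPL.
ultrasonic cleaner: 76.2 − 20·log₁₀(15.4/3.5) = 76.2 − 12.87 = 63.33 dB SPL.
transformer: 76.6 − 20·log₁₀(53.6/5.0) = 76.6 − 20.60 = 56.00 dB SPL.
Σ 10^(L/10) = 3.321e+07 → L_total = 10·log₁₀(3.321e+07) = 75.21 dB SPL.

75 dB SPL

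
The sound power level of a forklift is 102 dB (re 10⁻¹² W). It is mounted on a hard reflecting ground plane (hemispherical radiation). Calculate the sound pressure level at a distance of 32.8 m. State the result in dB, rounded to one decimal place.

63.7 dB

Free-field hemispherical radiation: L_p = L_w − 10·log₁₀(2π·r²), r = 32.8 m.
2π·r² = 6760 m², 10·log₁₀ of that is 38.299 dB.
L_p = 102 − 38.299 = 63.70 dB.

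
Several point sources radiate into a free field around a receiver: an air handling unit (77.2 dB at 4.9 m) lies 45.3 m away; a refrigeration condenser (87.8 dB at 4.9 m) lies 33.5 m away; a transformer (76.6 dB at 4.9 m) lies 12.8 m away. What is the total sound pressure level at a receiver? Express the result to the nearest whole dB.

73 dB

Apply inverse-square spreading to bring every level to the receiver, then sum 10^(L/10).
air handling unit: 77.2 − 20·log₁₀(45.3/4.9) = 77.2 − 19.32 = 57.88 dB.
refrigeration condenser: 87.8 − 20·log₁₀(33.5/4.9) = 87.8 − 16.70 = 71.10 dB.
transformer: 76.6 − 20·log₁₀(12.8/4.9) = 76.6 − 8.34 = 68.26 dB.
Σ 10^(L/10) = 2.020e+07 → L_total = 10·log₁₀(2.020e+07) = 73.05 dB.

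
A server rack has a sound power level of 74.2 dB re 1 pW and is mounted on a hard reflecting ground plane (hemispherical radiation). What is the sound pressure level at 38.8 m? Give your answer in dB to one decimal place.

The power spreads over a hemisphere of area 2π·r², so L_p = L_w − 10·log₁₀(2π·r²).
2π·r² = 9459 m², 10·log₁₀ of that is 39.758 dB.
L_p = 74.2 − 39.758 = 34.44 dB.

34.4 dB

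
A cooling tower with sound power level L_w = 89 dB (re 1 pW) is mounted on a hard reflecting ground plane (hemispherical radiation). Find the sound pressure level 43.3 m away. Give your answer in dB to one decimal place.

48.3 dB

The power spreads over a hemisphere of area 2π·r², so L_p = L_w − 10·log₁₀(2π·r²).
2π·r² = 1.178e+04 m², 10·log₁₀ of that is 40.712 dB.
L_p = 89 − 40.712 = 48.29 dB.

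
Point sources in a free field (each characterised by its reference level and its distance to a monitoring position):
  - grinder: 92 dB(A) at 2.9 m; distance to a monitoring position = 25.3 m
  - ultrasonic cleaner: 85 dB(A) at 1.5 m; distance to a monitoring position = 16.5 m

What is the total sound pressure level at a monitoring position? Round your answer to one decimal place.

73.7 dB(A)

Propagate each source to the receiver with L = L_ref − 20·log₁₀(r/r_ref), then add intensities.
grinder: 92 − 20·log₁₀(25.3/2.9) = 92 − 18.81 = 73.19 dB(A).
ultrasonic cleaner: 85 − 20·log₁₀(16.5/1.5) = 85 − 20.83 = 64.17 dB(A).
Σ 10^(L/10) = 2.344e+07 → L_total = 10·log₁₀(2.344e+07) = 73.70 dB(A).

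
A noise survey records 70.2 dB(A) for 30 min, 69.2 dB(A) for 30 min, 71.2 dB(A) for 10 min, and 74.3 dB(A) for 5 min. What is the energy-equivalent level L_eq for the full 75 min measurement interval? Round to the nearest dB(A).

70 dB(A)

The energy average is taken in the linear domain: L_eq = 10·log₁₀[(Σ tᵢ·10^(Lᵢ/10))/T], T = 75 min.
Σ tᵢ·10^(Lᵢ/10) = 30·10^(70.2/10) + 30·10^(69.2/10) + 10·10^(71.2/10) + 5·10^(74.3/10) = 8.301e+08.
L_eq = 10·log₁₀(8.301e+08/75) = 70.44 dB(A).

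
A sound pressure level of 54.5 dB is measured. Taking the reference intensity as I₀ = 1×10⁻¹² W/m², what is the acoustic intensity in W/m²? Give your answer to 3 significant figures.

I = I₀·10^(L/10) = 10⁻¹² × 10^(54.5/10) = 10^(-6.550).

2.82e-07 W/m²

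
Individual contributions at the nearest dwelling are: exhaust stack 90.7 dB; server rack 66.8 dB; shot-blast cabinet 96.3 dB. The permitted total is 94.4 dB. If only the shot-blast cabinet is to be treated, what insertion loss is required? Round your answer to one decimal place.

4.3 dB

The untreated sources together contribute 10^(90.7/10) + 10^(66.8/10) = 1.180e+09, i.e. 90.72 dB.
To meet 94.4 dB overall, the treated shot-blast cabinet may contribute at most 10^(94.4/10) − 1.180e+09 = 1.575e+09, i.e. 91.97 dB.
Required insertion loss = 96.3 − 91.97 = 4.33 dB.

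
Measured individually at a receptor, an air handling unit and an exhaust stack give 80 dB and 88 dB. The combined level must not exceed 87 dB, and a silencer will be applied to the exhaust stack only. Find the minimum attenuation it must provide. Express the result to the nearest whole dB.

Everything except the exhaust stack sums to 10^(80/10) = 1.000e+08 in linear terms, 80.00 dB.
To meet 87 dB overall, the treated exhaust stack may contribute at most 10^(87/10) − 1.000e+08 = 4.012e+08, i.e. 86.03 dB.
Required insertion loss = 88 − 86.03 = 1.97 dB.

2 dB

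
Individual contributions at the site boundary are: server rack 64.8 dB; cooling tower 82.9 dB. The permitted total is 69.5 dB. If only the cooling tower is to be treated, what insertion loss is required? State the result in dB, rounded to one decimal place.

15.2 dB

The untreated sources together contribute 10^(64.8/10) = 3.020e+06, i.e. 64.80 dB.
The limit corresponds to 10^(69.5/10) = 8.913e+06; subtracting the fixed part leaves 5.893e+06 for the cooling tower, i.e. 67.70 dB.
So the cooling tower must be reduced from 82.9 to 67.70 dB: IL = 15.20 dB.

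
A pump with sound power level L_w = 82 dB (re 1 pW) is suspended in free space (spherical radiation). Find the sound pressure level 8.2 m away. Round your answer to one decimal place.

52.7 dB

L_p = L_w − 10·log₁₀(4π·r²) with r = 8.2 m.
4π·r² = 845 m², 10·log₁₀ of that is 29.268 dB.
L_p = 82 − 29.268 = 52.73 dB.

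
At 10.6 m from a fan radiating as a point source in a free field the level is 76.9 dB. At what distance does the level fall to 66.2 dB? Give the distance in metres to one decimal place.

The 10.7 dB drop corresponds to a distance ratio of 10^(10.7/20) for a point source.
r₂ = 10.6·10^((76.9−66.2)/20) = 10.6·10^(10.7/20) = 36.33 m.

36.3 m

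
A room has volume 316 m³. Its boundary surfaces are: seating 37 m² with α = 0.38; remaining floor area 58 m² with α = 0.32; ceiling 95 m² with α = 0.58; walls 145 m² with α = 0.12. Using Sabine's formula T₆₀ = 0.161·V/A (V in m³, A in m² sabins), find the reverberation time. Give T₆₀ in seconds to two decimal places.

0.48 s

Total absorption A = 37·0.38 + 58·0.32 + 95·0.58 + 145·0.12 = 105.12 m² sabins.
T₆₀ = 0.161·V/A = 0.161·316/105.12 = 0.484 s.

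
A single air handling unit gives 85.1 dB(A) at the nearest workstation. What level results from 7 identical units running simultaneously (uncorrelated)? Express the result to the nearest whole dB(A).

94 dB(A)

N identical incoherent sources raise the level by 10·log₁₀ N.
L_total = 85.1 + 10·log₁₀(7) = 85.1 + 8.451 = 93.55 dB(A).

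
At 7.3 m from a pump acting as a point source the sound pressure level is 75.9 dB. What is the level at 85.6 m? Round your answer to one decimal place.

54.5 dB

Point-source attenuation: ΔL = 20·log₁₀(r₂/r₁) = 20·log₁₀(85.6/7.3) = 21.383 dB.
L₂ = 75.9 − 20·log₁₀(85.6/7.3) = 75.9 − 21.383 = 54.52 dB.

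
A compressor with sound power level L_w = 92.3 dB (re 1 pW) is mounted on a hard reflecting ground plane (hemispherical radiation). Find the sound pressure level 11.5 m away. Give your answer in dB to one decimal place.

The power spreads over a hemisphere of area 2π·r², so L_p = L_w − 10·log₁₀(2π·r²).
2π·r² = 831 m², 10·log₁₀ of that is 29.196 dB.
L_p = 92.3 − 29.196 = 63.10 dB.

63.1 dB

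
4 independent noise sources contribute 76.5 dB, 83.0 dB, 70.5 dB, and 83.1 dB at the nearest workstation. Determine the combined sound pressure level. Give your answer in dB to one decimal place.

86.6 dB

Incoherent sources combine by intensity addition: L_total = 10·log₁₀(Σ 10^(L_i/10)).
Σ 10^(L/10) = 10^(76.5/10) + 10^(83.0/10) + 10^(70.5/10) + 10^(83.1/10) = 4.596e+08.
L_total = 10·log₁₀(4.596e+08) = 86.62 dB.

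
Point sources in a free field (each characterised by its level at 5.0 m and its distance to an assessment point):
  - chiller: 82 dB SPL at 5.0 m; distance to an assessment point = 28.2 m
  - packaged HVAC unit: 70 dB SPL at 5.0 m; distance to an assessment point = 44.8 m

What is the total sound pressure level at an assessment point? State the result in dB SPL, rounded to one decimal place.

Propagate each source to the receiver with L = L_ref − 20·log₁₀(r/r_ref), then add intensities.
chiller: 82 − 20·log₁₀(28.2/5.0) = 82 − 15.03 = 66.97 dB SPL.
packaged HVAC unit: 70 − 20·log₁₀(44.8/5.0) = 70 − 19.05 = 50.95 dB SPL.
Σ 10^(L/10) = 5.107e+06 → L_total = 10·log₁₀(5.107e+06) = 67.08 dB SPL.

67.1 dB SPL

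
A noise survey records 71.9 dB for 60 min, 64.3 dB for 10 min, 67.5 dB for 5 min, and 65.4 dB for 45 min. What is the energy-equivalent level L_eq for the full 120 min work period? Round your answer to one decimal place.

69.8 dB

Weight each interval's intensity by its duration and average over T = 120 min:
Σ tᵢ·10^(Lᵢ/10) = 60·10^(71.9/10) + 10·10^(64.3/10) + 5·10^(67.5/10) + 45·10^(65.4/10) = 1.140e+09.
L_eq = 10·log₁₀(1.140e+09/120) = 69.78 dB.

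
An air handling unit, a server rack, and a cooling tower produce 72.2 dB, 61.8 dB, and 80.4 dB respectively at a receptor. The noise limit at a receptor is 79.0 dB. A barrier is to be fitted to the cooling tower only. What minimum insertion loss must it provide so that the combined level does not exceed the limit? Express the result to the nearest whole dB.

3 dB

Fixed contribution from the other sources: Σ 10^(L/10) = 10^(72.2/10) + 10^(61.8/10) = 1.811e+07 (72.58 dB).
The limit corresponds to 10^(79.0/10) = 7.943e+07; subtracting the fixed part leaves 6.132e+07 for the cooling tower, i.e. 77.88 dB.
Required insertion loss = 80.4 − 77.88 = 2.52 dB.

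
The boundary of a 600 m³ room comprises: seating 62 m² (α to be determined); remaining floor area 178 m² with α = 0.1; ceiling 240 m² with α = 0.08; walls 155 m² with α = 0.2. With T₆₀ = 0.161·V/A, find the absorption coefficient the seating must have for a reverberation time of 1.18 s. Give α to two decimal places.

From T₆₀ = 0.161·V/A, the target T₆₀ = 1.18 s needs A = 0.161·600/1.18 = 81.86 m².
Absorption from the other surfaces = 178·0.1 + 240·0.08 + 155·0.2 = 68.00 m², so the seating must supply 13.86 m² over 62 m².
α = 13.86/62 = 0.224.

0.22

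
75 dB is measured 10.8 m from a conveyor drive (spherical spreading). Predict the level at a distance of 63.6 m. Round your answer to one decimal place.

For a point source, L₂ = L₁ − 20·log₁₀(r₂/r₁).
L₂ = 75 − 20·log₁₀(63.6/10.8) = 75 − 15.401 = 59.60 dB.

59.6 dB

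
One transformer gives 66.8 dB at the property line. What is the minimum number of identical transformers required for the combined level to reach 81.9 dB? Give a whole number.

The shortfall is 81.9 − 66.8 = 15.1 dB, and N units add 10·log₁₀ N, so need 10·log₁₀ N ≥ 15.1.
N ≥ 10^(15.1/10) = 32.359, so N = 33.

33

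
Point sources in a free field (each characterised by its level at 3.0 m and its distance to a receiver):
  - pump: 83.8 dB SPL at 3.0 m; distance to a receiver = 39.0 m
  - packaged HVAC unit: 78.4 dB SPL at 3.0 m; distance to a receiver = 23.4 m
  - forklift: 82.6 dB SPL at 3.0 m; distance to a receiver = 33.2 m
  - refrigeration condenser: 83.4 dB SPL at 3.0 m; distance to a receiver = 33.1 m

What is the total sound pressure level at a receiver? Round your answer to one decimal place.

Propagate each source to the receiver with L = L_ref − 20·log₁₀(r/r_ref), then add intensities.
pump: 83.8 − 20·log₁₀(39.0/3.0) = 83.8 − 22.28 = 61.52 dB SPL.
packaged HVAC unit: 78.4 − 20·log₁₀(23.4/3.0) = 78.4 − 17.84 = 60.56 dB SPL.
forklift: 82.6 − 20·log₁₀(33.2/3.0) = 82.6 − 20.88 = 61.72 dB SPL.
refrigeration condenser: 83.4 − 20·log₁₀(33.1/3.0) = 83.4 − 20.85 = 62.55 dB SPL.
Σ 10^(L/10) = 5.840e+06 → L_total = 10·log₁₀(5.840e+06) = 67.66 dB SPL.

67.7 dB SPL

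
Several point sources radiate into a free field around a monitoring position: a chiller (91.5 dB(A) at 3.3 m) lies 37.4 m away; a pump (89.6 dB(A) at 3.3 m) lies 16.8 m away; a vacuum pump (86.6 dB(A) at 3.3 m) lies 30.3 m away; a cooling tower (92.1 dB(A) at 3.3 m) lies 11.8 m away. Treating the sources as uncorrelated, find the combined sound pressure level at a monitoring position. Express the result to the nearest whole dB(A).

Propagate each source to the receiver with L = L_ref − 20·log₁₀(r/r_ref), then add intensities.
chiller: 91.5 − 20·log₁₀(37.4/3.3) = 91.5 − 21.09 = 70.41 dB(A).
pump: 89.6 − 20·log₁₀(16.8/3.3) = 89.6 − 14.14 = 75.46 dB(A).
vacuum pump: 86.6 − 20·log₁₀(30.3/3.3) = 86.6 − 19.26 = 67.34 dB(A).
cooling tower: 92.1 − 20·log₁₀(11.8/3.3) = 92.1 − 11.07 = 81.03 dB(A).
Σ 10^(L/10) = 1.785e+08 → L_total = 10·log₁₀(1.785e+08) = 82.52 dB(A).

83 dB(A)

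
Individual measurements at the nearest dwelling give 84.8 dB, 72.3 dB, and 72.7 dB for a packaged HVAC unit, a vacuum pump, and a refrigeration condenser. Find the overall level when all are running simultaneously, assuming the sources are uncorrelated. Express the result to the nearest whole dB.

85 dB

For uncorrelated sources the intensities add, so convert each level to linear form, sum, and take 10·log₁₀ of the total.
Σ 10^(L/10) = 10^(84.8/10) + 10^(72.3/10) + 10^(72.7/10) = 3.376e+08.
L_total = 10·log₁₀(3.376e+08) = 85.28 dB.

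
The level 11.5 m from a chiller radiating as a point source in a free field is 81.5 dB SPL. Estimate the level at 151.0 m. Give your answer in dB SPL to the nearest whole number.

Point-source attenuation: ΔL = 20·log₁₀(r₂/r₁) = 20·log₁₀(151.0/11.5) = 22.366 dB.
L₂ = 81.5 − 20·log₁₀(151.0/11.5) = 81.5 − 22.366 = 59.13 dB SPL.

59 dB SPL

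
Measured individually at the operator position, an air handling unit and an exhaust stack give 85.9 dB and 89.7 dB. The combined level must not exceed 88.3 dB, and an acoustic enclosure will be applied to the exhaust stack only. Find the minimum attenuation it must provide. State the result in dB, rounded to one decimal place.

5.1 dB

The untreated sources together contribute 10^(85.9/10) = 3.890e+08, i.e. 85.90 dB.
The limit corresponds to 10^(88.3/10) = 6.761e+08; subtracting the fixed part leaves 2.870e+08 for the exhaust stack, i.e. 84.58 dB.
So the exhaust stack must be reduced from 89.7 to 84.58 dB: IL = 5.12 dB.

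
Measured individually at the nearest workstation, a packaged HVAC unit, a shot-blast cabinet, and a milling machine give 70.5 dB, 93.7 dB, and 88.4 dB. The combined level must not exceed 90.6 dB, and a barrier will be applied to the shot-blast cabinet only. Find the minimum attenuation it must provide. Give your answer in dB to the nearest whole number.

The untreated sources together contribute 10^(70.5/10) + 10^(88.4/10) = 7.031e+08, i.e. 88.47 dB.
To meet 90.6 dB overall, the treated shot-blast cabinet may contribute at most 10^(90.6/10) − 7.031e+08 = 4.451e+08, i.e. 86.48 dB.
So the shot-blast cabinet must be reduced from 93.7 to 86.48 dB: IL = 7.22 dB.

7 dB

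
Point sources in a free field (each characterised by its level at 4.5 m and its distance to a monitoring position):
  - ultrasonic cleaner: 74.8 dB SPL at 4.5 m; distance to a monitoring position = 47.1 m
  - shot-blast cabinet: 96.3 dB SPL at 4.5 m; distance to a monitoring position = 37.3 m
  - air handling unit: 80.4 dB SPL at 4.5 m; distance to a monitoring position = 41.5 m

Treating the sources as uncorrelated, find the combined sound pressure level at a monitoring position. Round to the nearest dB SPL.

78 dB SPL

First find each source's level at the receiver (point-source: −20·log₁₀(r/r_ref)), then combine on an intensity basis.
ultrasonic cleaner: 74.8 − 20·log₁₀(47.1/4.5) = 74.8 − 20.40 = 54.40 dB SPL.
shot-blast cabinet: 96.3 − 20·log₁₀(37.3/4.5) = 96.3 − 18.37 = 77.93 dB SPL.
air handling unit: 80.4 − 20·log₁₀(41.5/4.5) = 80.4 − 19.30 = 61.10 dB SPL.
Σ 10^(L/10) = 6.365e+07 → L_total = 10·log₁₀(6.365e+07) = 78.04 dB SPL.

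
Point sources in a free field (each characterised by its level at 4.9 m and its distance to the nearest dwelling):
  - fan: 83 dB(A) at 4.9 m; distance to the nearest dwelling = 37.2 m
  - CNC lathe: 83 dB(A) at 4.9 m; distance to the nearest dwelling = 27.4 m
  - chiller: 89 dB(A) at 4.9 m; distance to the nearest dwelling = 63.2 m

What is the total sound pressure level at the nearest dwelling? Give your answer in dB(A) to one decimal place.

Propagate each source to the receiver with L = L_ref − 20·log₁₀(r/r_ref), then add intensities.
fan: 83 − 20·log₁₀(37.2/4.9) = 83 − 17.61 = 65.39 dB(A).
CNC lathe: 83 − 20·log₁₀(27.4/4.9) = 83 − 14.95 = 68.05 dB(A).
chiller: 89 − 20·log₁₀(63.2/4.9) = 89 − 22.21 = 66.79 dB(A).
Σ 10^(L/10) = 1.462e+07 → L_total = 10·log₁₀(1.462e+07) = 71.65 dB(A).

71.6 dB(A)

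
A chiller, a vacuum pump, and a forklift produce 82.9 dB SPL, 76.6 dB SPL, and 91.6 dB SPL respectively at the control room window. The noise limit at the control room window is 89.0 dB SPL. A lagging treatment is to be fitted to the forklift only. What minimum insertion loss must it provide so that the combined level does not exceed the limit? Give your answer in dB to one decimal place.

4.2 dB

Fixed contribution from the other sources: Σ 10^(L/10) = 10^(82.9/10) + 10^(76.6/10) = 2.407e+08 (83.81 dB SPL).
The limit corresponds to 10^(89.0/10) = 7.943e+08; subtracting the fixed part leaves 5.536e+08 for the forklift, i.e. 87.43 dB SPL.
So the forklift must be reduced from 91.6 to 87.43 dB SPL: IL = 4.17 dB.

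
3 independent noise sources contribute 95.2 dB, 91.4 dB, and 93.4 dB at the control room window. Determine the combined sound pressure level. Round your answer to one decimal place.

For uncorrelated sources the intensities add, so convert each level to linear form, sum, and take 10·log₁₀ of the total.
Σ 10^(L/10) = 10^(95.2/10) + 10^(91.4/10) + 10^(93.4/10) = 6.879e+09.
L_total = 10·log₁₀(6.879e+09) = 98.38 dB.

98.4 dB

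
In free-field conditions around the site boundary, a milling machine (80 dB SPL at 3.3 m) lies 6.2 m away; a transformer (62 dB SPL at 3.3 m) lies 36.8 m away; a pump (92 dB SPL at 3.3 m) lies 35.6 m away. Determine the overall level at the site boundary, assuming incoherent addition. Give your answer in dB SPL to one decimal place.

76.2 dB SPL

Apply inverse-square spreading to bring every level to the receiver, then sum 10^(L/10).
milling machine: 80 − 20·log₁₀(6.2/3.3) = 80 − 5.48 = 74.52 dB SPL.
transformer: 62 − 20·log₁₀(36.8/3.3) = 62 − 20.95 = 41.05 dB SPL.
pump: 92 − 20·log₁₀(35.6/3.3) = 92 − 20.66 = 71.34 dB SPL.
Σ 10^(L/10) = 4.196e+07 → L_total = 10·log₁₀(4.196e+07) = 76.23 dB SPL.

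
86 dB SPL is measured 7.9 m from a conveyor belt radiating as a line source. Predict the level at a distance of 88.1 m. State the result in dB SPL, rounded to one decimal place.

75.5 dB SPL

Cylindrical spreading from a line source gives a 10·log₁₀(r₂/r₁) drop.
L₂ = 86 − 10·log₁₀(88.1/7.9) = 86 − 10.473 = 75.53 dB SPL.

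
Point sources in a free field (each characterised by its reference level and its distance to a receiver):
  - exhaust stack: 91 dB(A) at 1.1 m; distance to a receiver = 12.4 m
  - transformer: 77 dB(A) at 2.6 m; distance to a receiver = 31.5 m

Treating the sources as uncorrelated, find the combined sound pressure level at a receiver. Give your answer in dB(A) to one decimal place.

70.1 dB(A)

Apply inverse-square spreading to bring every level to the receiver, then sum 10^(L/10).
exhaust stack: 91 − 20·log₁₀(12.4/1.1) = 91 − 21.04 = 69.96 dB(A).
transformer: 77 − 20·log₁₀(31.5/2.6) = 77 − 21.67 = 55.33 dB(A).
Σ 10^(L/10) = 1.025e+07 → L_total = 10·log₁₀(1.025e+07) = 70.11 dB(A).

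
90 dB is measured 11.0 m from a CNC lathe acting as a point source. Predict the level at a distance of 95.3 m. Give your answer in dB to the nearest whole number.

71 dB

Point-source attenuation: ΔL = 20·log₁₀(r₂/r₁) = 20·log₁₀(95.3/11.0) = 18.754 dB.
L₂ = 90 − 20·log₁₀(95.3/11.0) = 90 − 18.754 = 71.25 dB.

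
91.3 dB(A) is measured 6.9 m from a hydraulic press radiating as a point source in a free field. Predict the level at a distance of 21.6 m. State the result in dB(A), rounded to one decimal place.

For a point source, L₂ = L₁ − 20·log₁₀(r₂/r₁).
L₂ = 91.3 − 20·log₁₀(21.6/6.9) = 91.3 − 9.912 = 81.39 dB(A).

81.4 dB(A)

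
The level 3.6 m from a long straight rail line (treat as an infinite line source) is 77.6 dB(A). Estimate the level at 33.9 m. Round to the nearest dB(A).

68 dB(A)

Cylindrical spreading from a line source gives a 10·log₁₀(r₂/r₁) drop.
L₂ = 77.6 − 10·log₁₀(33.9/3.6) = 77.6 − 9.739 = 67.86 dB(A).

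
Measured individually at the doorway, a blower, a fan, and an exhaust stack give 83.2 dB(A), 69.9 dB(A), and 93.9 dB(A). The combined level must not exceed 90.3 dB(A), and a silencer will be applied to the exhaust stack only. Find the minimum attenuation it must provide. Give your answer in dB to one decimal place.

Everything except the exhaust stack sums to 10^(83.2/10) + 10^(69.9/10) = 2.187e+08 in linear terms, 83.40 dB(A).
To meet 90.3 dB(A) overall, the treated exhaust stack may contribute at most 10^(90.3/10) − 2.187e+08 = 8.528e+08, i.e. 89.31 dB(A).
Required insertion loss = 93.9 − 89.31 = 4.59 dB.

4.6 dB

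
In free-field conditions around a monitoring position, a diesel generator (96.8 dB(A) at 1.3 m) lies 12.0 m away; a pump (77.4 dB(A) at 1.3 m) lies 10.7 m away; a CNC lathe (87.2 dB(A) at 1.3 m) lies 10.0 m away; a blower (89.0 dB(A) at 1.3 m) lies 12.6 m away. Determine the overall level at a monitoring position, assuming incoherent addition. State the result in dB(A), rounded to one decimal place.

78.7 dB(A)

Propagate each source to the receiver with L = L_ref − 20·log₁₀(r/r_ref), then add intensities.
diesel generator: 96.8 − 20·log₁₀(12.0/1.3) = 96.8 − 19.30 = 77.50 dB(A).
pump: 77.4 − 20·log₁₀(10.7/1.3) = 77.4 − 18.31 = 59.09 dB(A).
CNC lathe: 87.2 − 20·log₁₀(10.0/1.3) = 87.2 − 17.72 = 69.48 dB(A).
blower: 89.0 − 20·log₁₀(12.6/1.3) = 89.0 − 19.73 = 69.27 dB(A).
Σ 10^(L/10) = 7.431e+07 → L_total = 10·log₁₀(7.431e+07) = 78.71 dB(A).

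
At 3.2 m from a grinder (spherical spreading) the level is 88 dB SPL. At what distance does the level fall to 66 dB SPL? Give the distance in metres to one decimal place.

The 22.0 dB drop corresponds to a distance ratio of 10^(22.0/20) for a point source.
r₂ = 3.2·10^((88−66)/20) = 3.2·10^(22.0/20) = 40.29 m.

40.3 m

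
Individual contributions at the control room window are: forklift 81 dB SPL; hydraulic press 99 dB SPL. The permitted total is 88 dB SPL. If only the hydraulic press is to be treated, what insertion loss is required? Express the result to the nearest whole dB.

12 dB

The untreated sources together contribute 10^(81/10) = 1.259e+08, i.e. 81.00 dB SPL.
The limit corresponds to 10^(88/10) = 6.310e+08; subtracting the fixed part leaves 5.051e+08 for the hydraulic press, i.e. 87.03 dB SPL.
So the hydraulic press must be reduced from 99 to 87.03 dB SPL: IL = 11.97 dB.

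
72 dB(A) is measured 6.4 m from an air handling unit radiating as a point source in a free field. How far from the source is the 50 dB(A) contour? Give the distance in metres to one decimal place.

80.6 m

For a point source L₁ − L₂ = 20·log₁₀(r₂/r₁), so r₂ = r₁·10^((L₁−L₂)/20).
r₂ = 6.4·10^((72−50)/20) = 6.4·10^(22.0/20) = 80.57 m.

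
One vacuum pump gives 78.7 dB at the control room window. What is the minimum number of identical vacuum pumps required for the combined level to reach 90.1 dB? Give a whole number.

14

Need L₁ + 10·log₁₀ N ≥ 90.1, i.e. log₁₀ N ≥ 1.14.
N ≥ 10^(11.4/10) = 13.804, so N = 14.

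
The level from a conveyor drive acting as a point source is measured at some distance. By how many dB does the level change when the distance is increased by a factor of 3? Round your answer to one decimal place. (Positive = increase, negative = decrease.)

With spherical spreading the level changes by −20·log₁₀(r₂/r₁).
ΔL = −20·log₁₀(3) = -9.54 dB.

-9.5 dB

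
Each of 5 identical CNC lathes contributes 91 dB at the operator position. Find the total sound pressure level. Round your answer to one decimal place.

N identical incoherent sources raise the level by 10·log₁₀ N.
L_total = 91 + 10·log₁₀(5) = 91 + 6.990 = 97.99 dB.

98.0 dB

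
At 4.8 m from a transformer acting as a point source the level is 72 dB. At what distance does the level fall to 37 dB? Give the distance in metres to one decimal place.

The 35.0 dB drop corresponds to a distance ratio of 10^(35.0/20) for a point source.
r₂ = 4.8·10^((72−37)/20) = 4.8·10^(35.0/20) = 269.92 m.

269.9 m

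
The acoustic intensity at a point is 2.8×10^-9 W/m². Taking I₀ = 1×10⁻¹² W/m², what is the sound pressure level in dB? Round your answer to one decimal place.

Dividing by I₀ shifts the exponent by 12: I/I₀ = 2.8×10^3.
L = 10·(0.4472 + 3) = 34.47 dB.

34.5 dB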